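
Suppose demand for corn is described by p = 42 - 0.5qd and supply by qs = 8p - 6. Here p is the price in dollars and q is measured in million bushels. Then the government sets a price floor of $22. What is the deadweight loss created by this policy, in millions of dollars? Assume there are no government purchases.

Rearranging demand gives qd = 84 - 2p. Without the control the market clears where 84 - 2p = 8p - 6, i.e. p* = 9 and q* = 66.
Because the floor (22) lies above the market-clearing price, it is binding.
At p = 22: qd = 84 - 2·22 = 40 and qs = 8·22 - 6 = 170.
Quantity traded falls to 40. At q = 40 the demand price is (84 - 40)/2 = 22 and the supply price is (6 + 40)/8 = 5.75.
Deadweight loss = ½ · (22 - 5.75) · (66 - 40) = ½ · 16.25 · 26 = 211.25.

211.25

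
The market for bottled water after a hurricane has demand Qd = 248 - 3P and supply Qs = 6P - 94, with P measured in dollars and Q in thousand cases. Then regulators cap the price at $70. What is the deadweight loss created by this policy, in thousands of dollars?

0

Setting quantity demanded equal to quantity supplied, 248 - 3P = 6P - 94, gives P* = 38 and Q* = 134.
Since 70 is above P* = 38, the ceiling does not bind and the free-market outcome prevails.
Since the control does not bind, no trades are prevented and deadweight loss is zero.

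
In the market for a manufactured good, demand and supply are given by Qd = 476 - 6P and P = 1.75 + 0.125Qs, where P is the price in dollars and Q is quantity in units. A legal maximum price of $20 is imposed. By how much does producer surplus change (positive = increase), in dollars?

Rearranging supply gives Qs = 8P - 14. Equilibrium: 476 - 6P = 8P - 14, so 490 = 14P and P* = 35, Q* = 266.
The ceiling of 20 is below the equilibrium price 35, so it binds.
At P = 20: Qd = 476 - 6·20 = 356 and Qs = 8·20 - 14 = 146.
Producer surplus without the control is ½ · (35 - 1.75) · 266 = 4422.25.
With the ceiling, producers sell 146 units at 20, so PS = ½ · (20 - 1.75) · 146 = 1332.25.
Change in producer surplus = 1332.25 - 4422.25 = -3090.

-3090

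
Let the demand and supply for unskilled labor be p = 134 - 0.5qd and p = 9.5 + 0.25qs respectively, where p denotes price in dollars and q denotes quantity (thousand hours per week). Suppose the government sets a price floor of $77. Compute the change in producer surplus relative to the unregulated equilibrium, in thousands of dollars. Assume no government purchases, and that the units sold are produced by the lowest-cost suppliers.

2626

Rearranging demand gives qd = 268 - 2p; rearranging supply gives qs = 4p - 38. Without the control the market clears where 268 - 2p = 4p - 38, i.e. p* = 51 and q* = 166.
Since 77 > 51, the floor is binding.
At p = 77: qd = 268 - 2·77 = 114 and qs = 4·77 - 38 = 270.
Producer surplus without the control is ½ · (51 - 9.5) · 166 = 3444.5.
With the floor, 114 units are sold at 77. The supply price at q = 114 is 38, so PS = ½ · [(77 - 9.5) + (77 - 38)] · 114 = 6070.5.
Change in producer surplus = 6070.5 - 3444.5 = 2626.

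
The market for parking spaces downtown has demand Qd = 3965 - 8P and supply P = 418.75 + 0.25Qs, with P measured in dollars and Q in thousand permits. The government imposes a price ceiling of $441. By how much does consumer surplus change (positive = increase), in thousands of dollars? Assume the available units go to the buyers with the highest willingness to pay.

Rearranging supply gives Qs = 4P - 1675. Setting quantity demanded equal to quantity supplied, 3965 - 8P = 4P - 1675, gives P* = 470 and Q* = 205.
The ceiling of 441 is below the equilibrium price 470, so it binds.
At P = 441: Qd = 3965 - 8·441 = 437 and Qs = 4·441 - 1675 = 89.
Consumer surplus without the control is ½ · (495.625 - 470) · 205 = 2626.5625.
With the ceiling, 89 units are sold at 441 (assume they go to the highest-value buyers). The demand price at Q = 89 is 484.5, so CS = ½ · [(495.625 - 441) + (484.5 - 441)] · 89 = 4366.5625.
Change in consumer surplus = 4366.5625 - 2626.5625 = 1740.

1740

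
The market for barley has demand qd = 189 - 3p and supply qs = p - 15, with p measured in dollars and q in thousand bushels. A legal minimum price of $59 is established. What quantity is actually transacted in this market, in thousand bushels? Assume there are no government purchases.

12

In a free market, 189 - 3p = p - 15 gives the equilibrium p* = 51, q* = 36.
Because the floor (59) lies above the market-clearing price, it is binding.
At p = 59: qd = 189 - 3·59 = 12 and qs = 59 - 15 = 44.
The quantity actually transacted is the short side, demand: 12.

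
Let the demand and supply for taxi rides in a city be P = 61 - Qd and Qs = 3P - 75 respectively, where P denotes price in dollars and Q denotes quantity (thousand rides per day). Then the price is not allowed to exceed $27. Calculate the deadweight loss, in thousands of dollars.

Rearranging demand gives Qd = 61 - P. Without the control the market clears where 61 - P = 3P - 75, i.e. P* = 34 and Q* = 27.
Since 27 < 34, the ceiling is binding.
At P = 27: Qd = 61 - 27 = 34 and Qs = 3·27 - 75 = 6.
Quantity traded falls to 6. At Q = 6 the demand price is 61 - 6 = 55 and the supply price is (75 + 6)/3 = 27.
Deadweight loss = ½ · (55 - 27) · (27 - 6) = ½ · 28 · 21 = 294.

294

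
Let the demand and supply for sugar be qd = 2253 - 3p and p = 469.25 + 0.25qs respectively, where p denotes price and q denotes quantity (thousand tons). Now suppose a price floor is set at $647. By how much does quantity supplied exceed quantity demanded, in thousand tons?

399

Rearranging supply gives qs = 4p - 1877. In a free market, 2253 - 3p = 4p - 1877 gives the equilibrium p* = 590, q* = 483.
Because the floor (647) lies above the market-clearing price, it is binding.
At p = 647: qd = 2253 - 3·647 = 312 and qs = 4·647 - 1877 = 711.
Surplus = qs - qd = 711 - 312 = 399.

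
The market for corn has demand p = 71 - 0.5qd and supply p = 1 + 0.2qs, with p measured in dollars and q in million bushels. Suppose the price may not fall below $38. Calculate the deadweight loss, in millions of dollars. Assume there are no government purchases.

Rearranging demand gives qd = 142 - 2p; rearranging supply gives qs = 5p - 5. Equilibrium: 142 - 2p = 5p - 5, so 147 = 7p and p* = 21, q* = 100.
Since 38 > 21, the floor is binding.
At p = 38: qd = 142 - 2·38 = 66 and qs = 5·38 - 5 = 185.
Quantity traded falls to 66. At q = 66 the demand price is (142 - 66)/2 = 38 and the supply price is (5 + 66)/5 = 14.2.
Deadweight loss = ½ · (38 - 14.2) · (100 - 66) = ½ · 23.8 · 34 = 404.6.

404.6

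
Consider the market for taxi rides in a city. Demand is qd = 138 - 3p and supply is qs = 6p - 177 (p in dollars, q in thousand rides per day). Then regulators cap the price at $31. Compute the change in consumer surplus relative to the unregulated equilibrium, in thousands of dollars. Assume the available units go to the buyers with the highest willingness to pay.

Setting quantity demanded equal to quantity supplied, 138 - 3p = 6p - 177, gives p* = 35 and q* = 33.
Since 31 < 35, the ceiling is binding.
At p = 31: qd = 138 - 3·31 = 45 and qs = 6·31 - 177 = 9.
Consumer surplus without the control is ½ · (46 - 35) · 33 = 181.5.
With the ceiling, 9 units are sold at 31 (assume they go to the highest-value buyers). The demand price at q = 9 is 43, so CS = ½ · [(46 - 31) + (43 - 31)] · 9 = 121.5.
Change in consumer surplus = 121.5 - 181.5 = -60.

-60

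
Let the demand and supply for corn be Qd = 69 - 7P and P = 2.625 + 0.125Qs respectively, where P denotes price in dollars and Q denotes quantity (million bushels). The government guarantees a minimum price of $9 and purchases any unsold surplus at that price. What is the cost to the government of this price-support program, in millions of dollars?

405

Rearranging supply gives Qs = 8P - 21. In a free market, 69 - 7P = 8P - 21 gives the equilibrium P* = 6, Q* = 27.
Since 9 > 6, the floor is binding.
At P = 9: Qd = 69 - 7·9 = 6 and Qs = 8·9 - 21 = 51.
Surplus = Qs - Qd = 45.
Government expenditure = surplus × support price = 45 × 9 = 405.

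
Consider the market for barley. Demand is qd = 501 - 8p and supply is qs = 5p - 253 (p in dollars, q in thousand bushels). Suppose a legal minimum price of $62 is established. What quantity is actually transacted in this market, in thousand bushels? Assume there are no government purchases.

Equilibrium: 501 - 8p = 5p - 253, so 754 = 13p and p* = 58, q* = 37.
The floor of 62 is above the equilibrium price 58, so it binds.
At p = 62: qd = 501 - 8·62 = 5 and qs = 5·62 - 253 = 57.
The quantity actually transacted is the short side, demand: 5.

5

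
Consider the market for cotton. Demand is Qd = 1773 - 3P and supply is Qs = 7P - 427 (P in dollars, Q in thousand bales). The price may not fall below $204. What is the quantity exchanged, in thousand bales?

1113

Setting quantity demanded equal to quantity supplied, 1773 - 3P = 7P - 427, gives P* = 220 and Q* = 1113.
The floor of 204 is below the equilibrium price 220, so it is not binding; the market clears at P* = 220, Q* = 1113.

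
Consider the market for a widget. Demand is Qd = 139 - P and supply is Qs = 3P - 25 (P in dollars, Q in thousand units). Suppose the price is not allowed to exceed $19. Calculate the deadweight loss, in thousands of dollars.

In a free market, 139 - P = 3P - 25 gives the equilibrium P* = 41, Q* = 98.
Since 19 < 41, the ceiling is binding.
At P = 19: Qd = 139 - 19 = 120 and Qs = 3·19 - 25 = 32.
Quantity traded falls to 32. At Q = 32 the demand price is 139 - 32 = 107 and the supply price is (25 + 32)/3 = 19.
Deadweight loss = ½ · (107 - 19) · (98 - 32) = ½ · 88 · 66 = 2904.

2904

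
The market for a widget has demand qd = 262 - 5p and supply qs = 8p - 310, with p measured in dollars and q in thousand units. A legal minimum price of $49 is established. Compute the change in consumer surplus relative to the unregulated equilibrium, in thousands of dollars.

-147.5

Equilibrium: 262 - 5p = 8p - 310, so 572 = 13p and p* = 44, q* = 42.
The floor of 49 is above the equilibrium price 44, so it binds.
At p = 49: qd = 262 - 5·49 = 17 and qs = 8·49 - 310 = 82.
Consumer surplus without the control is ½ · (52.4 - 44) · 42 = 176.4.
With the floor, consumers buy 17 units at 49, so CS = ½ · (52.4 - 49) · 17 = 28.9.
Change in consumer surplus = 28.9 - 176.4 = -147.5.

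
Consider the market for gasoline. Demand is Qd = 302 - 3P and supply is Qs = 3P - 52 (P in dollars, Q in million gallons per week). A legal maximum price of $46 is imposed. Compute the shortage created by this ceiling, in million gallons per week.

In a free market, 302 - 3P = 3P - 52 gives the equilibrium P* = 59, Q* = 125.
The ceiling of 46 is below the equilibrium price 59, so it binds.
At P = 46: Qd = 302 - 3·46 = 164 and Qs = 3·46 - 52 = 86.
Shortage = Qd - Qs = 164 - 86 = 78.

78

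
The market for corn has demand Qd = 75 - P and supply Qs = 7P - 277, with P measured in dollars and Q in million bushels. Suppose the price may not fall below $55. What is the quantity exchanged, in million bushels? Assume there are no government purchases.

Without the control the market clears where 75 - P = 7P - 277, i.e. P* = 44 and Q* = 31.
Because the floor (55) lies above the market-clearing price, it is binding.
At P = 55: Qd = 75 - 55 = 20 and Qs = 7·55 - 277 = 108.
The quantity actually transacted is the short side, demand: 20.

20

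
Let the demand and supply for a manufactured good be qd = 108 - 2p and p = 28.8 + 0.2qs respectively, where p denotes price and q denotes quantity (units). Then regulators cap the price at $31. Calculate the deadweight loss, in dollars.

Rearranging supply gives qs = 5p - 144. Setting quantity demanded equal to quantity supplied, 108 - 2p = 5p - 144, gives p* = 36 and q* = 36.
The ceiling of 31 is below the equilibrium price 36, so it binds.
At p = 31: qd = 108 - 2·31 = 46 and qs = 5·31 - 144 = 11.
Quantity traded falls to 11. At q = 11 the demand price is (108 - 11)/2 = 48.5 and the supply price is (144 + 11)/5 = 31.
Deadweight loss = ½ · (48.5 - 31) · (36 - 11) = ½ · 17.5 · 25 = 218.75.

218.75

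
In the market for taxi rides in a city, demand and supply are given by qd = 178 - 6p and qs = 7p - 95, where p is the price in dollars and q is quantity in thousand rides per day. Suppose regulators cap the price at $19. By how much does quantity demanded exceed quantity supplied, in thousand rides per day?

26

Equilibrium: 178 - 6p = 7p - 95, so 273 = 13p and p* = 21, q* = 52.
Since 19 < 21, the ceiling is binding.
At p = 19: qd = 178 - 6·19 = 64 and qs = 7·19 - 95 = 38.
Shortage = qd - qs = 64 - 38 = 26.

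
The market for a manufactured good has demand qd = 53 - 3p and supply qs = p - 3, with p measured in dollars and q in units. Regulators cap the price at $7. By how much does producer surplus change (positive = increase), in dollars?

-52.5

In a free market, 53 - 3p = p - 3 gives the equilibrium p* = 14, q* = 11.
Because the ceiling (7) lies below the market-clearing price, it is binding.
At p = 7: qd = 53 - 3·7 = 32 and qs = 7 - 3 = 4.
Producer surplus without the control is ½ · (14 - 3) · 11 = 60.5.
With the ceiling, producers sell 4 units at 7, so PS = ½ · (7 - 3) · 4 = 8.
Change in producer surplus = 8 - 60.5 = -52.5.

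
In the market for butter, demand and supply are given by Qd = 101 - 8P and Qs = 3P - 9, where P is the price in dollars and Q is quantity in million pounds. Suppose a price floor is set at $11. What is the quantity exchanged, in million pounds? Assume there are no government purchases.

13

Setting quantity demanded equal to quantity supplied, 101 - 8P = 3P - 9, gives P* = 10 and Q* = 21.
The floor of 11 is above the equilibrium price 10, so it binds.
At P = 11: Qd = 101 - 8·11 = 13 and Qs = 3·11 - 9 = 24.
The quantity actually transacted is the short side, demand: 13.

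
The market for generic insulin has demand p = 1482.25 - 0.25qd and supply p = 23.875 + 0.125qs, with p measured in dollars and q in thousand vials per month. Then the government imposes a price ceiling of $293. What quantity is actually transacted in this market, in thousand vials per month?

2153

Rearranging demand gives qd = 5929 - 4p; rearranging supply gives qs = 8p - 191. In a free market, 5929 - 4p = 8p - 191 gives the equilibrium p* = 510, q* = 3889.
The ceiling of 293 is below the equilibrium price 510, so it binds.
At p = 293: qd = 5929 - 4·293 = 4757 and qs = 8·293 - 191 = 2153.
The quantity actually transacted is the short side, supply: 2153.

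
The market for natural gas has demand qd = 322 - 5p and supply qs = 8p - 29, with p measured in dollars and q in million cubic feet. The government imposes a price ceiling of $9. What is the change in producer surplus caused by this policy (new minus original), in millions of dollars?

-2070

Equilibrium: 322 - 5p = 8p - 29, so 351 = 13p and p* = 27, q* = 187.
The ceiling of 9 is below the equilibrium price 27, so it binds.
At p = 9: qd = 322 - 5·9 = 277 and qs = 8·9 - 29 = 43.
Producer surplus without the control is ½ · (27 - 3.625) · 187 = 2185.5625.
With the ceiling, producers sell 43 units at 9, so PS = ½ · (9 - 3.625) · 43 = 115.5625.
Change in producer surplus = 115.5625 - 2185.5625 = -2070.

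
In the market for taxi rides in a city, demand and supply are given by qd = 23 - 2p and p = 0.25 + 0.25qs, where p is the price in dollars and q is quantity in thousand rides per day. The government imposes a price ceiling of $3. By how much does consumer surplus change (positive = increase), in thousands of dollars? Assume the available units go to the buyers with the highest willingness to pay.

Rearranging supply gives qs = 4p - 1. Equilibrium: 23 - 2p = 4p - 1, so 24 = 6p and p* = 4, q* = 15.
The ceiling of 3 is below the equilibrium price 4, so it binds.
At p = 3: qd = 23 - 2·3 = 17 and qs = 4·3 - 1 = 11.
Consumer surplus without the control is ½ · (11.5 - 4) · 15 = 56.25.
With the ceiling, 11 units are sold at 3 (assume they go to the highest-value buyers). The demand price at q = 11 is 6, so CS = ½ · [(11.5 - 3) + (6 - 3)] · 11 = 63.25.
Change in consumer surplus = 63.25 - 56.25 = 7.

7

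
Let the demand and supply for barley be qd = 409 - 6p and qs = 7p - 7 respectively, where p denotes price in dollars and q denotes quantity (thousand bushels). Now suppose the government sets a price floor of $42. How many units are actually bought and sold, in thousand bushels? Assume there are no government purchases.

157

Without the control the market clears where 409 - 6p = 7p - 7, i.e. p* = 32 and q* = 217.
The floor of 42 is above the equilibrium price 32, so it binds.
At p = 42: qd = 409 - 6·42 = 157 and qs = 7·42 - 7 = 287.
The quantity actually transacted is the short side, demand: 157.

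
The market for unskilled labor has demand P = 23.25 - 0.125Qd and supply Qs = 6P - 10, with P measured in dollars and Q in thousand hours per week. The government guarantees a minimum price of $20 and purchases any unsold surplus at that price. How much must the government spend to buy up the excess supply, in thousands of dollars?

1680

Rearranging demand gives Qd = 186 - 8P. In a free market, 186 - 8P = 6P - 10 gives the equilibrium P* = 14, Q* = 74.
The floor of 20 is above the equilibrium price 14, so it binds.
At P = 20: Qd = 186 - 8·20 = 26 and Qs = 6·20 - 10 = 110.
Surplus = Qs - Qd = 84.
Government expenditure = surplus × support price = 84 × 20 = 1680.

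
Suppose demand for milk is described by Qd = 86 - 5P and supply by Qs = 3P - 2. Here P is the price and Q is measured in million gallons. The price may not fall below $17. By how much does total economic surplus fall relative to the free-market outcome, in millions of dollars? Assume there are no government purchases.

240

In a free market, 86 - 5P = 3P - 2 gives the equilibrium P* = 11, Q* = 31.
The floor of 17 is above the equilibrium price 11, so it binds.
At P = 17: Qd = 86 - 5·17 = 1 and Qs = 3·17 - 2 = 49.
Quantity traded falls to 1. At Q = 1 the demand price is (86 - 1)/5 = 17 and the supply price is (2 + 1)/3 = 1.
Deadweight loss = ½ · (17 - 1) · (31 - 1) = ½ · 16 · 30 = 240.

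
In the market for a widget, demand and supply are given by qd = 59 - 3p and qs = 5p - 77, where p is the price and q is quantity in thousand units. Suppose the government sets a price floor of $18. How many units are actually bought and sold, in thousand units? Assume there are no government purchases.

5

Setting quantity demanded equal to quantity supplied, 59 - 3p = 5p - 77, gives p* = 17 and q* = 8.
Because the floor (18) lies above the market-clearing price, it is binding.
At p = 18: qd = 59 - 3·18 = 5 and qs = 5·18 - 77 = 13.
The quantity actually transacted is the short side, demand: 5.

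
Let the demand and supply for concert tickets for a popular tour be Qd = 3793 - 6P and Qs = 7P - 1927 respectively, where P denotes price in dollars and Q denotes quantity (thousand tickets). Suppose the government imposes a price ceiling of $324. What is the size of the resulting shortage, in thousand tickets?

Equilibrium: 3793 - 6P = 7P - 1927, so 5720 = 13P and P* = 440, Q* = 1153.
Because the ceiling (324) lies below the market-clearing price, it is binding.
At P = 324: Qd = 3793 - 6·324 = 1849 and Qs = 7·324 - 1927 = 341.
Shortage = Qd - Qs = 1849 - 341 = 1508.

1508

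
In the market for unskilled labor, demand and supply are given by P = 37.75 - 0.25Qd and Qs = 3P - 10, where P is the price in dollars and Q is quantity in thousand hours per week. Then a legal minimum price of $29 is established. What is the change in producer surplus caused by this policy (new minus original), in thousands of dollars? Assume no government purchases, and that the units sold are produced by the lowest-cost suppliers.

Rearranging demand gives Qd = 151 - 4P. Without the control the market clears where 151 - 4P = 3P - 10, i.e. P* = 23 and Q* = 59.
Since 29 > 23, the floor is binding.
At P = 29: Qd = 151 - 4·29 = 35 and Qs = 3·29 - 10 = 77.
Producer surplus without the control is ½ · (23 - 10/3) · 59 = 3481/6.
With the floor, 35 units are sold at 29. The supply price at Q = 35 is 15, so PS = ½ · [(29 - 10/3) + (29 - 15)] · 35 = 4165/6.
Change in producer surplus = 4165/6 - 3481/6 = 114.

114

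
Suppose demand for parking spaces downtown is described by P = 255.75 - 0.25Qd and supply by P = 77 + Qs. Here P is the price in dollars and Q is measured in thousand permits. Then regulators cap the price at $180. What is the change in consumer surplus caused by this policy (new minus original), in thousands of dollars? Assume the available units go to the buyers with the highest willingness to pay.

3920

Rearranging demand gives Qd = 1023 - 4P; rearranging supply gives Qs = P - 77. Setting quantity demanded equal to quantity supplied, 1023 - 4P = P - 77, gives P* = 220 and Q* = 143.
Since 180 < 220, the ceiling is binding.
At P = 180: Qd = 1023 - 4·180 = 303 and Qs = 180 - 77 = 103.
Consumer surplus without the control is ½ · (255.75 - 220) · 143 = 2556.125.
With the ceiling, 103 units are sold at 180 (assume they go to the highest-value buyers). The demand price at Q = 103 is 230, so CS = ½ · [(255.75 - 180) + (230 - 180)] · 103 = 6476.125.
Change in consumer surplus = 6476.125 - 2556.125 = 3920.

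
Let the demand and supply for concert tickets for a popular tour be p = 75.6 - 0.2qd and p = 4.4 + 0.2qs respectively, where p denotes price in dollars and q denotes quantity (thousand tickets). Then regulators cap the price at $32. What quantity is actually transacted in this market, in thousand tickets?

Rearranging demand gives qd = 378 - 5p; rearranging supply gives qs = 5p - 22. Equilibrium: 378 - 5p = 5p - 22, so 400 = 10p and p* = 40, q* = 178.
The ceiling of 32 is below the equilibrium price 40, so it binds.
At p = 32: qd = 378 - 5·32 = 218 and qs = 5·32 - 22 = 138.
The quantity actually transacted is the short side, supply: 138.

138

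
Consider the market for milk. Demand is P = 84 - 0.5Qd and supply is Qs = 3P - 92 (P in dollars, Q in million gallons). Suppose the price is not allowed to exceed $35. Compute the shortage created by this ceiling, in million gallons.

85

Rearranging demand gives Qd = 168 - 2P. Equilibrium: 168 - 2P = 3P - 92, so 260 = 5P and P* = 52, Q* = 64.
Because the ceiling (35) lies below the market-clearing price, it is binding.
At P = 35: Qd = 168 - 2·35 = 98 and Qs = 3·35 - 92 = 13.
Shortage = Qd - Qs = 98 - 13 = 85.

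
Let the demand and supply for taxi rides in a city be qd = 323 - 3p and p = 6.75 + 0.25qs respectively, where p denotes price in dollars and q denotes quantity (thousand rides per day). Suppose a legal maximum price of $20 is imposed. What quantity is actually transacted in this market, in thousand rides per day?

Rearranging supply gives qs = 4p - 27. Setting quantity demanded equal to quantity supplied, 323 - 3p = 4p - 27, gives p* = 50 and q* = 173.
Because the ceiling (20) lies below the market-clearing price, it is binding.
At p = 20: qd = 323 - 3·20 = 263 and qs = 4·20 - 27 = 53.
The quantity actually transacted is the short side, supply: 53.

53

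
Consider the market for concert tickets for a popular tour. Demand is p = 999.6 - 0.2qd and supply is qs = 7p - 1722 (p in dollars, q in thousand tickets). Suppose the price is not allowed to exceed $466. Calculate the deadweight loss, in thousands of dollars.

Rearranging demand gives qd = 4998 - 5p. Setting quantity demanded equal to quantity supplied, 4998 - 5p = 7p - 1722, gives p* = 560 and q* = 2198.
Since 466 < 560, the ceiling is binding.
At p = 466: qd = 4998 - 5·466 = 2668 and qs = 7·466 - 1722 = 1540.
Quantity traded falls to 1540. At q = 1540 the demand price is (4998 - 1540)/5 = 691.6 and the supply price is (1722 + 1540)/7 = 466.
Deadweight loss = ½ · (691.6 - 466) · (2198 - 1540) = ½ · 225.6 · 658 = 74222.4.

74222.4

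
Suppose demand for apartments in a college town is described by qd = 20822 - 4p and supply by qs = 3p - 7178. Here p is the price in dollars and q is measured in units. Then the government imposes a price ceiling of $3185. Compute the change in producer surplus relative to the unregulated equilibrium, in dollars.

-2933592.5

Equilibrium: 20822 - 4p = 3p - 7178, so 28000 = 7p and p* = 4000, q* = 4822.
Since 3185 < 4000, the ceiling is binding.
At p = 3185: qd = 20822 - 4·3185 = 8082 and qs = 3·3185 - 7178 = 2377.
Producer surplus without the control is ½ · (4000 - 7178/3) · 4822 = 11625842/3.
With the ceiling, producers sell 2377 units at 3185, so PS = ½ · (3185 - 7178/3) · 2377 = 5650129/6.
Change in producer surplus = 5650129/6 - 11625842/3 = -2933592.5.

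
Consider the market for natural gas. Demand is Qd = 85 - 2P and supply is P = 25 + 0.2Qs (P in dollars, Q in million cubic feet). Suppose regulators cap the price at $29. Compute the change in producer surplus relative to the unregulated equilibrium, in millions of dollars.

-22.5

Rearranging supply gives Qs = 5P - 125. In a free market, 85 - 2P = 5P - 125 gives the equilibrium P* = 30, Q* = 25.
Since 29 < 30, the ceiling is binding.
At P = 29: Qd = 85 - 2·29 = 27 and Qs = 5·29 - 125 = 20.
Producer surplus without the control is ½ · (30 - 25) · 25 = 62.5.
With the ceiling, producers sell 20 units at 29, so PS = ½ · (29 - 25) · 20 = 40.
Change in producer surplus = 40 - 62.5 = -22.5.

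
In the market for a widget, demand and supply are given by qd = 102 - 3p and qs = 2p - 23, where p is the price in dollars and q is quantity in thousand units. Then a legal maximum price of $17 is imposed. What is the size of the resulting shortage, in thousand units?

40

Equilibrium: 102 - 3p = 2p - 23, so 125 = 5p and p* = 25, q* = 27.
The ceiling of 17 is below the equilibrium price 25, so it binds.
At p = 17: qd = 102 - 3·17 = 51 and qs = 2·17 - 23 = 11.
Shortage = qd - qs = 51 - 11 = 40.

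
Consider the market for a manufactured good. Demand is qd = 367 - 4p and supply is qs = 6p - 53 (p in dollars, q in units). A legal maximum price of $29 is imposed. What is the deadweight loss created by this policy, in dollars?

1267.5

Equilibrium: 367 - 4p = 6p - 53, so 420 = 10p and p* = 42, q* = 199.
The ceiling of 29 is below the equilibrium price 42, so it binds.
At p = 29: qd = 367 - 4·29 = 251 and qs = 6·29 - 53 = 121.
Quantity traded falls to 121. At q = 121 the demand price is (367 - 121)/4 = 61.5 and the supply price is (53 + 121)/6 = 29.
Deadweight loss = ½ · (61.5 - 29) · (199 - 121) = ½ · 32.5 · 78 = 1267.5.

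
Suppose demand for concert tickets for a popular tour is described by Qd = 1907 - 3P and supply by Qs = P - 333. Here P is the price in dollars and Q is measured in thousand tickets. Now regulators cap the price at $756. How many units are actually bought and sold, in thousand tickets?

Setting quantity demanded equal to quantity supplied, 1907 - 3P = P - 333, gives P* = 560 and Q* = 227.
Since 756 is above P* = 560, the ceiling does not bind and the free-market outcome prevails.

227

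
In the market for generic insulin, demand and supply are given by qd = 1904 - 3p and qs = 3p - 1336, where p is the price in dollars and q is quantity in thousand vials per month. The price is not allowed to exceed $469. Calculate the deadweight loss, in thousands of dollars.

Setting quantity demanded equal to quantity supplied, 1904 - 3p = 3p - 1336, gives p* = 540 and q* = 284.
The ceiling of 469 is below the equilibrium price 540, so it binds.
At p = 469: qd = 1904 - 3·469 = 497 and qs = 3·469 - 1336 = 71.
Quantity traded falls to 71. At q = 71 the demand price is (1904 - 71)/3 = 611 and the supply price is (1336 + 71)/3 = 469.
Deadweight loss = ½ · (611 - 469) · (284 - 71) = ½ · 142 · 213 = 15123.

15123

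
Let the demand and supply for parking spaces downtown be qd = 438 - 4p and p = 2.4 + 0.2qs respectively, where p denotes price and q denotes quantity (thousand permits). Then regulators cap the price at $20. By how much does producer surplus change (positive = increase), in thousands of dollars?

Rearranging supply gives qs = 5p - 12. Without the control the market clears where 438 - 4p = 5p - 12, i.e. p* = 50 and q* = 238.
Because the ceiling (20) lies below the market-clearing price, it is binding.
At p = 20: qd = 438 - 4·20 = 358 and qs = 5·20 - 12 = 88.
Producer surplus without the control is ½ · (50 - 2.4) · 238 = 5664.4.
With the ceiling, producers sell 88 units at 20, so PS = ½ · (20 - 2.4) · 88 = 774.4.
Change in producer surplus = 774.4 - 5664.4 = -4890.

-4890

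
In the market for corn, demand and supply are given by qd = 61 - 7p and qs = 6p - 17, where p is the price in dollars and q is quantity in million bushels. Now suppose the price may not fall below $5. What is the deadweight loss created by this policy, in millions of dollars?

0

Without the control the market clears where 61 - 7p = 6p - 17, i.e. p* = 6 and q* = 19.
Since 5 is below p* = 6, the floor does not bind and the free-market outcome prevails.
Since the control does not bind, no trades are prevented and deadweight loss is zero.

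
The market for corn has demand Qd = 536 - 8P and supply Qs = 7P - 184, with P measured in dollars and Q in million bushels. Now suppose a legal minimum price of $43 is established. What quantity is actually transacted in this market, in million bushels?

152

Equilibrium: 536 - 8P = 7P - 184, so 720 = 15P and P* = 48, Q* = 152.
Since 43 is below P* = 48, the floor does not bind and the free-market outcome prevails.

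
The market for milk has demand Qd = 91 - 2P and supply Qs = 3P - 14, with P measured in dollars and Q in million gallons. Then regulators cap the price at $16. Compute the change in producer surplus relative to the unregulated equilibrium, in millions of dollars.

-207.5

Setting quantity demanded equal to quantity supplied, 91 - 2P = 3P - 14, gives P* = 21 and Q* = 49.
The ceiling of 16 is below the equilibrium price 21, so it binds.
At P = 16: Qd = 91 - 2·16 = 59 and Qs = 3·16 - 14 = 34.
Producer surplus without the control is ½ · (21 - 14/3) · 49 = 2401/6.
With the ceiling, producers sell 34 units at 16, so PS = ½ · (16 - 14/3) · 34 = 578/3.
Change in producer surplus = 578/3 - 2401/6 = -207.5.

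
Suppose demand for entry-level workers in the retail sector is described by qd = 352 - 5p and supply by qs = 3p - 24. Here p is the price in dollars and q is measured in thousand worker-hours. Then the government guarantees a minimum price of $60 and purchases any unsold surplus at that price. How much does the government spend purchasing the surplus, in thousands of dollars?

6240

Without the control the market clears where 352 - 5p = 3p - 24, i.e. p* = 47 and q* = 117.
Because the floor (60) lies above the market-clearing price, it is binding.
At p = 60: qd = 352 - 5·60 = 52 and qs = 3·60 - 24 = 156.
Surplus = qs - qd = 104.
Government expenditure = surplus × support price = 104 × 60 = 6240.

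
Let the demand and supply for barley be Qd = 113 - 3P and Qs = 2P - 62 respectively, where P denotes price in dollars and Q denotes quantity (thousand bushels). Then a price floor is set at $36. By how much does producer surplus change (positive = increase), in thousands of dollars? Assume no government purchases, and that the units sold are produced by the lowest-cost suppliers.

2.75

In a free market, 113 - 3P = 2P - 62 gives the equilibrium P* = 35, Q* = 8.
Since 36 > 35, the floor is binding.
At P = 36: Qd = 113 - 3·36 = 5 and Qs = 2·36 - 62 = 10.
Producer surplus without the control is ½ · (35 - 31) · 8 = 16.
With the floor, 5 units are sold at 36. The supply price at Q = 5 is 33.5, so PS = ½ · [(36 - 31) + (36 - 33.5)] · 5 = 18.75.
Change in producer surplus = 18.75 - 16 = 2.75.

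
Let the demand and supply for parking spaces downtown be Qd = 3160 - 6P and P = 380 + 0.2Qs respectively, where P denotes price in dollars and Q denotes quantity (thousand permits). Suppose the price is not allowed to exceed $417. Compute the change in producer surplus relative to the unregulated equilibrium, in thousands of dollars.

Rearranging supply gives Qs = 5P - 1900. Without the control the market clears where 3160 - 6P = 5P - 1900, i.e. P* = 460 and Q* = 400.
Since 417 < 460, the ceiling is binding.
At P = 417: Qd = 3160 - 6·417 = 658 and Qs = 5·417 - 1900 = 185.
Producer surplus without the control is ½ · (460 - 380) · 400 = 16000.
With the ceiling, producers sell 185 units at 417, so PS = ½ · (417 - 380) · 185 = 3422.5.
Change in producer surplus = 3422.5 - 16000 = -12577.5.

-12577.5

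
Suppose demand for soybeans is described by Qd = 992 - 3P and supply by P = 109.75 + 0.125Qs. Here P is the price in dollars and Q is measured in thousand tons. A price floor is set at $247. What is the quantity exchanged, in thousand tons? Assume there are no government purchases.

251

Rearranging supply gives Qs = 8P - 878. Setting quantity demanded equal to quantity supplied, 992 - 3P = 8P - 878, gives P* = 170 and Q* = 482.
The floor of 247 is above the equilibrium price 170, so it binds.
At P = 247: Qd = 992 - 3·247 = 251 and Qs = 8·247 - 878 = 1098.
The quantity actually transacted is the short side, demand: 251.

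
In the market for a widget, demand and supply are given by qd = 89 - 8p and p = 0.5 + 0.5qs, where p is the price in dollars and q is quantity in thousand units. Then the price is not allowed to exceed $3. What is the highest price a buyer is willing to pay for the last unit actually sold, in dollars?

10.5

Rearranging supply gives qs = 2p - 1. Without the control the market clears where 89 - 8p = 2p - 1, i.e. p* = 9 and q* = 17.
The ceiling of 3 is below the equilibrium price 9, so it binds.
At p = 3: qd = 89 - 8·3 = 65 and qs = 2·3 - 1 = 5.
Only 5 units reach the market. On the demand curve, the marginal buyer's willingness to pay at q = 5 is (89 - 5)/8 = 10.5.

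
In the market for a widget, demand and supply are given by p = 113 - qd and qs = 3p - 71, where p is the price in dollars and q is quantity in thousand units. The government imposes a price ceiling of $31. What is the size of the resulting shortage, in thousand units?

Rearranging demand gives qd = 113 - p. In a free market, 113 - p = 3p - 71 gives the equilibrium p* = 46, q* = 67.
Since 31 < 46, the ceiling is binding.
At p = 31: qd = 113 - 31 = 82 and qs = 3·31 - 71 = 22.
Shortage = qd - qs = 82 - 22 = 60.

60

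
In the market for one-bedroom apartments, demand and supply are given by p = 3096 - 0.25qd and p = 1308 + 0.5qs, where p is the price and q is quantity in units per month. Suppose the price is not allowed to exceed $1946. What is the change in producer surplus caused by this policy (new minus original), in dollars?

-1013820

Rearranging demand gives qd = 12384 - 4p; rearranging supply gives qs = 2p - 2616. In a free market, 12384 - 4p = 2p - 2616 gives the equilibrium p* = 2500, q* = 2384.
Because the ceiling (1946) lies below the market-clearing price, it is binding.
At p = 1946: qd = 12384 - 4·1946 = 4600 and qs = 2·1946 - 2616 = 1276.
Producer surplus without the control is ½ · (2500 - 1308) · 2384 = 1420864.
With the ceiling, producers sell 1276 units at 1946, so PS = ½ · (1946 - 1308) · 1276 = 407044.
Change in producer surplus = 407044 - 1420864 = -1013820.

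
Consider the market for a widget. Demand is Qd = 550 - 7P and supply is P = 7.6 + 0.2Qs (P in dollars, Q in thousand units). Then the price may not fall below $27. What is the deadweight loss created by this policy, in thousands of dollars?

0

Rearranging supply gives Qs = 5P - 38. Without the control the market clears where 550 - 7P = 5P - 38, i.e. P* = 49 and Q* = 207.
The floor of 27 is below the equilibrium price 49, so it is not binding; the market clears at P* = 49, Q* = 207.
Since the control does not bind, no trades are prevented and deadweight loss is zero.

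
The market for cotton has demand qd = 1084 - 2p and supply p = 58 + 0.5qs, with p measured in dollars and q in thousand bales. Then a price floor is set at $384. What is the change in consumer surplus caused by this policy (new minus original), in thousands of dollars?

Rearranging supply gives qs = 2p - 116. In a free market, 1084 - 2p = 2p - 116 gives the equilibrium p* = 300, q* = 484.
Since 384 > 300, the floor is binding.
At p = 384: qd = 1084 - 2·384 = 316 and qs = 2·384 - 116 = 652.
Consumer surplus without the control is ½ · (542 - 300) · 484 = 58564.
With the floor, consumers buy 316 units at 384, so CS = ½ · (542 - 384) · 316 = 24964.
Change in consumer surplus = 24964 - 58564 = -33600.

-33600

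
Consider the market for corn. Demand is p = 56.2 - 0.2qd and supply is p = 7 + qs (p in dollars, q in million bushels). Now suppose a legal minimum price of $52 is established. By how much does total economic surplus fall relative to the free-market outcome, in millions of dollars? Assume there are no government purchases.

Rearranging demand gives qd = 281 - 5p; rearranging supply gives qs = p - 7. Equilibrium: 281 - 5p = p - 7, so 288 = 6p and p* = 48, q* = 41.
Because the floor (52) lies above the market-clearing price, it is binding.
At p = 52: qd = 281 - 5·52 = 21 and qs = 52 - 7 = 45.
Quantity traded falls to 21. At q = 21 the demand price is (281 - 21)/5 = 52 and the supply price is 7 + 21 = 28.
Deadweight loss = ½ · (52 - 28) · (41 - 21) = ½ · 24 · 20 = 240.

240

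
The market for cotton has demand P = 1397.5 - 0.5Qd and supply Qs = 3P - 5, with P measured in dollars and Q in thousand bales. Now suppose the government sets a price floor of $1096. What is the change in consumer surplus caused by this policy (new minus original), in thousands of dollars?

-610504

Rearranging demand gives Qd = 2795 - 2P. In a free market, 2795 - 2P = 3P - 5 gives the equilibrium P* = 560, Q* = 1675.
Because the floor (1096) lies above the market-clearing price, it is binding.
At P = 1096: Qd = 2795 - 2·1096 = 603 and Qs = 3·1096 - 5 = 3283.
Consumer surplus without the control is ½ · (1397.5 - 560) · 1675 = 701406.25.
With the floor, consumers buy 603 units at 1096, so CS = ½ · (1397.5 - 1096) · 603 = 90902.25.
Change in consumer surplus = 90902.25 - 701406.25 = -610504.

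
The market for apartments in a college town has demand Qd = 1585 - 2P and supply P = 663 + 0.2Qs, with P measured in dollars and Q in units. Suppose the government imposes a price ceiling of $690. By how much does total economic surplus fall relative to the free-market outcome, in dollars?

Rearranging supply gives Qs = 5P - 3315. Setting quantity demanded equal to quantity supplied, 1585 - 2P = 5P - 3315, gives P* = 700 and Q* = 185.
Since 690 < 700, the ceiling is binding.
At P = 690: Qd = 1585 - 2·690 = 205 and Qs = 5·690 - 3315 = 135.
Quantity traded falls to 135. At Q = 135 the demand price is (1585 - 135)/2 = 725 and the supply price is (3315 + 135)/5 = 690.
Deadweight loss = ½ · (725 - 690) · (185 - 135) = ½ · 35 · 50 = 875.

875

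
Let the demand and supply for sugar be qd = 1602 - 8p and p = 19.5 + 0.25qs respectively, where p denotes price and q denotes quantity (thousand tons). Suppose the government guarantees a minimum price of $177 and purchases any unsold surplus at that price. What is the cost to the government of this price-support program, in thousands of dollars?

78588

Rearranging supply gives qs = 4p - 78. In a free market, 1602 - 8p = 4p - 78 gives the equilibrium p* = 140, q* = 482.
The floor of 177 is above the equilibrium price 140, so it binds.
At p = 177: qd = 1602 - 8·177 = 186 and qs = 4·177 - 78 = 630.
Surplus = qs - qd = 444.
Government expenditure = surplus × support price = 444 × 177 = 78588.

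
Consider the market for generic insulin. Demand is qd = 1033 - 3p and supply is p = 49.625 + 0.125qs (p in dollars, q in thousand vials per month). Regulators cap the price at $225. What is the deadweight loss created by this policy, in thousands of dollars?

Rearranging supply gives qs = 8p - 397. In a free market, 1033 - 3p = 8p - 397 gives the equilibrium p* = 130, q* = 643.
Since 225 is above p* = 130, the ceiling does not bind and the free-market outcome prevails.
Since the control does not bind, no trades are prevented and deadweight loss is zero.

0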